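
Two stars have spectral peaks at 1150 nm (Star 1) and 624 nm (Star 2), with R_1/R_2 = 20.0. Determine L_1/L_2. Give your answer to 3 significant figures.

34.7

Wien's law gives T ∝ 1/λ_max, so T_1/T_2 = λ_2/λ_1 = 624/1150 = 0.5426.
Then L ∝ R²T⁴ gives L_1/L_2 = (20.0)² × (0.5426)⁴ = 400.0 × 0.08669 = 34.67.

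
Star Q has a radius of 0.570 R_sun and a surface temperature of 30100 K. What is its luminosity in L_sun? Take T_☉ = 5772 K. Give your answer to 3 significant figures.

L/L_☉ = (R/R_☉)² (T/T_☉)⁴ = (0.570)² × (30100/5772)⁴
       = 0.3249 × (5.215)⁴ = 0.3249 × 739.5 = 240.3.

240 L_sun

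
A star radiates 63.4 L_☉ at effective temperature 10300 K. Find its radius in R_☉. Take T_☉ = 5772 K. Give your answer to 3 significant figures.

2.50 R_☉

R/R_☉ = √(L/L_☉) / (T/T_☉)² = √(63.4) / (1.784)²
       = 7.962 / 3.184 = 2.500.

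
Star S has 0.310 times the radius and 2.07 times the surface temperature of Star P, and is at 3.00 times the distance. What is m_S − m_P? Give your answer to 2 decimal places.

1.77

L_S/L_P = (0.310)²(2.07)⁴ = 1.764.
F_S/F_P = (L_S/L_P)/(d_S/d_P)² = 1.764/9.000 = 0.1960.
m_S − m_P = −2.5 log₁₀(0.1960) = 1.77.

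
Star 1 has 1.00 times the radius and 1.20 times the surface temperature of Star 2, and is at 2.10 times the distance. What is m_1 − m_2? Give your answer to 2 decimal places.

0.82

L_1/L_2 = (1.00)²(1.20)⁴ = 2.074.
F_1/F_2 = (L_1/L_2)/(d_1/d_2)² = 2.074/4.410 = 0.4702.
m_1 − m_2 = −2.5 log₁₀(0.4702) = 0.82.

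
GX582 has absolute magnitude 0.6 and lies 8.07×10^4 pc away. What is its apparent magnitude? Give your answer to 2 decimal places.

m = M + 5 log₁₀(d/10 pc) = 0.6 + 5 log₁₀(8.07×10^4/10)
  = 0.6 + 5 × 3.907 = 0.6 + 19.53 = 20.13.

20.13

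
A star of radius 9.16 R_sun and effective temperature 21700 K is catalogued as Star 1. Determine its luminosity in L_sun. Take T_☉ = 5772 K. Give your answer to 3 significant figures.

1.68×10^4 L_sun

L/L_☉ = (R/R_☉)² (T/T_☉)⁴ = (9.16)² × (21700/5772)⁴
       = 83.91 × (3.760)⁴ = 83.91 × 199.8 = 1.676×10^4.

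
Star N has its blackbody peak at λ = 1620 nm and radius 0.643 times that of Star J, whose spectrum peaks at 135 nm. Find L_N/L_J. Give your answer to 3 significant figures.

Wien's law gives T ∝ 1/λ_max, so T_N/T_J = λ_J/λ_N = 135/1620 = 0.08333.
Then L ∝ R²T⁴ gives L_N/L_J = (0.643)² × (0.08333)⁴ = 0.4134 × 4.823×10^-5 = 1.994×10^-5.

1.99×10^-5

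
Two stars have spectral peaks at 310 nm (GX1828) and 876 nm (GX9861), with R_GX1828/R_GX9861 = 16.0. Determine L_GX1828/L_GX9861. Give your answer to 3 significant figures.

1.63×10^4

Wien's law gives T ∝ 1/λ_max, so T_GX1828/T_GX9861 = λ_GX9861/λ_GX1828 = 876/310 = 2.826.
Then L ∝ R²T⁴ gives L_GX1828/L_GX9861 = (16.0)² × (2.826)⁴ = 256.0 × 63.76 = 1.632×10^4.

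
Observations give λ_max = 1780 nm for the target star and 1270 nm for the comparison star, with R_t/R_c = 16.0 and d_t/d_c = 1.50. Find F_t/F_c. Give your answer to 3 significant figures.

29.5

Wien's law: T_t/T_c = λ_c/λ_t = 1270/1780 = 0.7135.
L_t/L_c = (R_t/R_c)²(T_t/T_c)⁴ = (16.0)²(0.7135)⁴ = 66.34.
F_t/F_c = (L_t/L_c)/(d_t/d_c)² = 66.34/(1.50)² = 29.48.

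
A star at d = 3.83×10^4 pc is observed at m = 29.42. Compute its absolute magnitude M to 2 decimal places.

11.50

M = m − 5 log₁₀(d/10 pc) = 29.42 − 5 log₁₀(3.83×10^4/10)
  = 29.42 − 5 × 3.583 = 29.42 − 17.92 = 11.50.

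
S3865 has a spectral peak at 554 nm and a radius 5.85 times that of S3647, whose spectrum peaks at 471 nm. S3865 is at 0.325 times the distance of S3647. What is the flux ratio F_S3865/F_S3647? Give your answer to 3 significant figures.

169

Wien's law: T_S3865/T_S3647 = λ_S3647/λ_S3865 = 471/554 = 0.8502.
L_S3865/L_S3647 = (R_S3865/R_S3647)²(T_S3865/T_S3647)⁴ = (5.85)²(0.8502)⁴ = 17.88.
F_S3865/F_S3647 = (L_S3865/L_S3647)/(d_S3865/d_S3647)² = 17.88/(0.325)² = 169.3.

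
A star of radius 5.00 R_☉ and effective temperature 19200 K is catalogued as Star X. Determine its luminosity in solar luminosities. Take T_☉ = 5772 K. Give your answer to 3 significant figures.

3.06×10^3 solar luminosities

L/L_☉ = (R/R_☉)² (T/T_☉)⁴ = (5.00)² × (19200/5772)⁴
       = 25.00 × (3.326)⁴ = 25.00 × 122.4 = 3061.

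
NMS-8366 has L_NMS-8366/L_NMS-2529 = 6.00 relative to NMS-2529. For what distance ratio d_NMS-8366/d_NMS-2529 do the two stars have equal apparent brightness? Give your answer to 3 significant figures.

2.45

Equal flux requires L_NMS-8366/d_NMS-8366² = L_NMS-2529/d_NMS-2529², so d_NMS-8366/d_NMS-2529 = √(L_NMS-8366/L_NMS-2529)
= √(6.00) = 2.449.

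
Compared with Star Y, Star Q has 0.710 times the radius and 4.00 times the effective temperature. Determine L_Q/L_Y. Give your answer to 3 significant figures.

129

From the Stefan–Boltzmann law, L ∝ R²T⁴, so
L_Q/L_Y = (R_Q/R_Y)² (T_Q/T_Y)⁴ = (0.710)² × (4.00)⁴ = 0.5041 × 256.0 = 129.0.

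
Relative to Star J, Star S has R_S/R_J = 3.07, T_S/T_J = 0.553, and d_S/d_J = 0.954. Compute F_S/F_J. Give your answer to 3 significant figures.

0.968

L_S/L_J = (R_S/R_J)²(T_S/T_J)⁴ = (3.07)² × (0.553)⁴ = 0.8814.
F_S/F_J = (L_S/L_J)/(d_S/d_J)² = 0.8814 / (0.954)² = 0.9685.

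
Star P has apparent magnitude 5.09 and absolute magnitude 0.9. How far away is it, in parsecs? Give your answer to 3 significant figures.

m − M = 5 log₁₀(d/10 pc)
5.09 − (0.9) = 4.19 = 5 log₁₀(d/10)
d = 10 × 10^(4.19/5) = 10 × 10^0.838 = 68.87 pc.

68.9 pc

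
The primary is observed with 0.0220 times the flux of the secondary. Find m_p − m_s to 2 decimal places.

m_p − m_s = −2.5 log₁₀(F_p/F_s) = −2.5 log₁₀(0.0220) = −2.5 × (-1.658) = 4.144.

4.14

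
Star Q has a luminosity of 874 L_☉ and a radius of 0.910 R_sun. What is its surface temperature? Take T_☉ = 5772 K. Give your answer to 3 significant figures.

3.29×10^4 K

T/T_☉ = (L/L_☉)^(1/4) / (R/R_☉)^(1/2)
T = 5772 × (874)^(1/4) / √(0.910) = 5772 × 5.437 / 0.9539 = 3.290×10^4 K.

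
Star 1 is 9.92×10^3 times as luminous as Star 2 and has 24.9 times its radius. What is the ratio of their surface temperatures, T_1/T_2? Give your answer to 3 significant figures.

L ∝ R²T⁴ gives T ∝ (L/R²)^(1/4), so
T_1/T_2 = (9.92×10^3 / 24.9²)^(1/4) = (16.00)^(1/4) = 2.000.

2.00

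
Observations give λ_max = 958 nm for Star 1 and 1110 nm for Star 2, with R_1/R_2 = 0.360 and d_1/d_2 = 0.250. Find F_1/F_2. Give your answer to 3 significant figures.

3.74

Wien's law: T_1/T_2 = λ_2/λ_1 = 1110/958 = 1.159.
L_1/L_2 = (R_1/R_2)²(T_1/T_2)⁴ = (0.360)²(1.159)⁴ = 0.2336.
F_1/F_2 = (L_1/L_2)/(d_1/d_2)² = 0.2336/(0.250)² = 3.737.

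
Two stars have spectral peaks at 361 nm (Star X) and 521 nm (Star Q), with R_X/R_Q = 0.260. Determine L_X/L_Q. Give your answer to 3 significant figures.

0.293

Wien's law gives T ∝ 1/λ_max, so T_X/T_Q = λ_Q/λ_X = 521/361 = 1.443.
Then L ∝ R²T⁴ gives L_X/L_Q = (0.260)² × (1.443)⁴ = 0.06760 × 4.338 = 0.2933.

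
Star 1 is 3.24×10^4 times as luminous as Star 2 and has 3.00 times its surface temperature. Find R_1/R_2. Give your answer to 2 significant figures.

20

L ∝ R²T⁴ gives R ∝ √L / T², so
R_1/R_2 = √(3.24×10^4) / (3.00)² = 180.0 / 9.000 = 20.00.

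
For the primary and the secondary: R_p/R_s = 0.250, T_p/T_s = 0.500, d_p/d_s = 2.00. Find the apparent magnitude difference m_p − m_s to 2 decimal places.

7.53

L_p/L_s = (0.250)²(0.500)⁴ = 0.003906.
F_p/F_s = (L_p/L_s)/(d_p/d_s)² = 0.003906/4.000 = 9.766×10^-4.
m_p − m_s = −2.5 log₁₀(9.766×10^-4) = 7.53.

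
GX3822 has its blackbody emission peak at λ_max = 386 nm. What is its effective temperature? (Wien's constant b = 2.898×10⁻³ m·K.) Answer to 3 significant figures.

7.51×10^3 K

T = b/λ_max = 2.898×10⁻³ / (386×10⁻⁹) = 7508 K.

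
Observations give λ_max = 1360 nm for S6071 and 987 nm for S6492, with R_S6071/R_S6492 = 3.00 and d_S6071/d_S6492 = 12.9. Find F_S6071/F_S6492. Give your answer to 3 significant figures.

0.0150

Wien's law: T_S6071/T_S6492 = λ_S6492/λ_S6071 = 987/1360 = 0.7257.
L_S6071/L_S6492 = (R_S6071/R_S6492)²(T_S6071/T_S6492)⁴ = (3.00)²(0.7257)⁴ = 2.497.
F_S6071/F_S6492 = (L_S6071/L_S6492)/(d_S6071/d_S6492)² = 2.497/(12.9)² = 0.01500.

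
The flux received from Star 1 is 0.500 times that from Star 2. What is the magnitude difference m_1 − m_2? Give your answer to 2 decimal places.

m_1 − m_2 = −2.5 log₁₀(F_1/F_2) = −2.5 log₁₀(0.500) = −2.5 × (-0.301) = 0.753.

0.75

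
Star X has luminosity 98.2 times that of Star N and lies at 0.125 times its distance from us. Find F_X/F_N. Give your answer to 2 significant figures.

F = L/(4πd²), so F_X/F_N = (L_X/L_N) / (d_X/d_N)²
= 98.2 / (0.125)² = 98.2 / 0.01562 = 6285.

6.3×10^3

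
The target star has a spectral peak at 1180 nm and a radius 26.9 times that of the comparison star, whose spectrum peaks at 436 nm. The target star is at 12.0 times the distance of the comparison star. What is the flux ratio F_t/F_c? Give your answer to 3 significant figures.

Wien's law: T_t/T_c = λ_c/λ_t = 436/1180 = 0.3695.
L_t/L_c = (R_t/R_c)²(T_t/T_c)⁴ = (26.9)²(0.3695)⁴ = 13.49.
F_t/F_c = (L_t/L_c)/(d_t/d_c)² = 13.49/(12.0)² = 0.09366.

0.0937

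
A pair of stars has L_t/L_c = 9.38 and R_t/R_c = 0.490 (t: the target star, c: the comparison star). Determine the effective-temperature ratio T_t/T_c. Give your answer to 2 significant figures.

2.5

L ∝ R²T⁴ gives T ∝ (L/R²)^(1/4), so
T_t/T_c = (9.38 / 0.490²)^(1/4) = (39.07)^(1/4) = 2.500.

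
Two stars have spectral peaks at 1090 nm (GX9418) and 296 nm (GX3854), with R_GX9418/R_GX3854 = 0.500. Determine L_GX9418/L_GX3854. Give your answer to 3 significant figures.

Wien's law gives T ∝ 1/λ_max, so T_GX9418/T_GX3854 = λ_GX3854/λ_GX9418 = 296/1090 = 0.2716.
Then L ∝ R²T⁴ gives L_GX9418/L_GX3854 = (0.500)² × (0.2716)⁴ = 0.2500 × 0.005438 = 0.001360.

0.00136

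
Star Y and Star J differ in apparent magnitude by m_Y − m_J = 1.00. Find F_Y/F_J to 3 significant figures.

F_Y/F_J = 10^(−(m_Y − m_J)/2.5) = 10^(-1.00/2.5) = 10^-0.400 = 0.3981.

0.398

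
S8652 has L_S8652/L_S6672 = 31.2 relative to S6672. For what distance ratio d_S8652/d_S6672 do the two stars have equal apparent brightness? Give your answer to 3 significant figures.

Equal flux requires L_S8652/d_S8652² = L_S6672/d_S6672², so d_S8652/d_S6672 = √(L_S8652/L_S6672)
= √(31.2) = 5.586.

5.59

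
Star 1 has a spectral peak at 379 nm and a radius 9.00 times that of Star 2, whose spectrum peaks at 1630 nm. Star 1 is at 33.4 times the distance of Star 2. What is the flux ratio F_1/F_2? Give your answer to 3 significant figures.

24.8

Wien's law: T_1/T_2 = λ_2/λ_1 = 1630/379 = 4.301.
L_1/L_2 = (R_1/R_2)²(T_1/T_2)⁴ = (9.00)²(4.301)⁴ = 2.771×10^4.
F_1/F_2 = (L_1/L_2)/(d_1/d_2)² = 2.771×10^4/(33.4)² = 24.84.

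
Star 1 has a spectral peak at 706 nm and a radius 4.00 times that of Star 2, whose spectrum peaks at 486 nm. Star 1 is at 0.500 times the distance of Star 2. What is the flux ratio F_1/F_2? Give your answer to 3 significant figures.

Wien's law: T_1/T_2 = λ_2/λ_1 = 486/706 = 0.6884.
L_1/L_2 = (R_1/R_2)²(T_1/T_2)⁴ = (4.00)²(0.6884)⁴ = 3.593.
F_1/F_2 = (L_1/L_2)/(d_1/d_2)² = 3.593/(0.500)² = 14.37.

14.4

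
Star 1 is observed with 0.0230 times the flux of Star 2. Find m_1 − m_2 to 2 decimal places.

m_1 − m_2 = −2.5 log₁₀(F_1/F_2) = −2.5 log₁₀(0.0230) = −2.5 × (-1.638) = 4.096.

4.10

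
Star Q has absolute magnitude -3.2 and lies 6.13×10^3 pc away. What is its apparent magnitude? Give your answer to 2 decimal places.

10.74

m = M + 5 log₁₀(d/10 pc) = -3.2 + 5 log₁₀(6.13×10^3/10)
  = -3.2 + 5 × 2.787 = -3.2 + 13.94 = 10.74.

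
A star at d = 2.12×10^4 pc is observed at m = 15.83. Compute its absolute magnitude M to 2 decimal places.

-0.80

M = m − 5 log₁₀(d/10 pc) = 15.83 − 5 log₁₀(2.12×10^4/10)
  = 15.83 − 5 × 3.326 = 15.83 − 16.63 = -0.80.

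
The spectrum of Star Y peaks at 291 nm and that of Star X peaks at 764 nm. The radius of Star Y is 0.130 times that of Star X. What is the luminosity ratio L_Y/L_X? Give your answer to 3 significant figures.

0.803

Wien's law gives T ∝ 1/λ_max, so T_Y/T_X = λ_X/λ_Y = 764/291 = 2.625.
Then L ∝ R²T⁴ gives L_Y/L_X = (0.130)² × (2.625)⁴ = 0.01690 × 47.51 = 0.8029.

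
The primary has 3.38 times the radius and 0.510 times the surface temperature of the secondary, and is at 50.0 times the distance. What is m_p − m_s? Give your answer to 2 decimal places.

8.77

L_p/L_s = (3.38)²(0.510)⁴ = 0.7729.
F_p/F_s = (L_p/L_s)/(d_p/d_s)² = 0.7729/2500 = 3.092×10^-4.
m_p − m_s = −2.5 log₁₀(3.092×10^-4) = 8.77.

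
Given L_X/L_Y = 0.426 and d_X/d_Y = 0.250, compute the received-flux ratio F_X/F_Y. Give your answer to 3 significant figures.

F = L/(4πd²), so F_X/F_Y = (L_X/L_Y) / (d_X/d_Y)²
= 0.426 / (0.250)² = 0.426 / 0.06250 = 6.816.

6.82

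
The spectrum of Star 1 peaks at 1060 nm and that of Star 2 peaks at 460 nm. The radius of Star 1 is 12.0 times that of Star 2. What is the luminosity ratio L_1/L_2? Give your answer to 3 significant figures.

5.11

Wien's law gives T ∝ 1/λ_max, so T_1/T_2 = λ_2/λ_1 = 460/1060 = 0.4340.
Then L ∝ R²T⁴ gives L_1/L_2 = (12.0)² × (0.4340)⁴ = 144.0 × 0.03547 = 5.107.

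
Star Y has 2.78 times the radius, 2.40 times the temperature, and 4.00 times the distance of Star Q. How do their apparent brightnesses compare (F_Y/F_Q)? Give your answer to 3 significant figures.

16.0

L_Y/L_Q = (R_Y/R_Q)²(T_Y/T_Q)⁴ = (2.78)² × (2.40)⁴ = 256.4.
F_Y/F_Q = (L_Y/L_Q)/(d_Y/d_Q)² = 256.4 / (4.00)² = 16.03.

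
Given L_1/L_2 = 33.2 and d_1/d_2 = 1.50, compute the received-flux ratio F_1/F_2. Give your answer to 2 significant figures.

15

F = L/(4πd²), so F_1/F_2 = (L_1/L_2) / (d_1/d_2)²
= 33.2 / (1.50)² = 33.2 / 2.250 = 14.76.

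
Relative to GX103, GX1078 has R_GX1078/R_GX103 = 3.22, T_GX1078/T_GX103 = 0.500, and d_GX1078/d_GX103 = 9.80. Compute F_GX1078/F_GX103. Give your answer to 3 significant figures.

0.00675

L_GX1078/L_GX103 = (R_GX1078/R_GX103)²(T_GX1078/T_GX103)⁴ = (3.22)² × (0.500)⁴ = 0.6480.
F_GX1078/F_GX103 = (L_GX1078/L_GX103)/(d_GX1078/d_GX103)² = 0.6480 / (9.80)² = 0.006747.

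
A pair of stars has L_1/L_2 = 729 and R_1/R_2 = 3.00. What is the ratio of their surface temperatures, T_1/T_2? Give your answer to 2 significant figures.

3.0

L ∝ R²T⁴ gives T ∝ (L/R²)^(1/4), so
T_1/T_2 = (729 / 3.00²)^(1/4) = (81.00)^(1/4) = 3.000.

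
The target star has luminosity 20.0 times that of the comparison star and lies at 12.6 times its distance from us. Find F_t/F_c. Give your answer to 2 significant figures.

F = L/(4πd²), so F_t/F_c = (L_t/L_c) / (d_t/d_c)²
= 20.0 / (12.6)² = 20.0 / 158.8 = 0.1260.

0.13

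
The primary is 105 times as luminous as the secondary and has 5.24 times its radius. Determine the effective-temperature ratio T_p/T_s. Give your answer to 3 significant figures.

L ∝ R²T⁴ gives T ∝ (L/R²)^(1/4), so
T_p/T_s = (105 / 5.24²)^(1/4) = (3.824)^(1/4) = 1.398.

1.40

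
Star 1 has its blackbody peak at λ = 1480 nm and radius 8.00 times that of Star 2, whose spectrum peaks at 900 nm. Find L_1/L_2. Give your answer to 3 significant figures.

Wien's law gives T ∝ 1/λ_max, so T_1/T_2 = λ_2/λ_1 = 900/1480 = 0.6081.
Then L ∝ R²T⁴ gives L_1/L_2 = (8.00)² × (0.6081)⁴ = 64.00 × 0.1367 = 8.752.

8.75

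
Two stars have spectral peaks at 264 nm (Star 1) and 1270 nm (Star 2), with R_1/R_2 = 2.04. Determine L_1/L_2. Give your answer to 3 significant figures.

Wien's law gives T ∝ 1/λ_max, so T_1/T_2 = λ_2/λ_1 = 1270/264 = 4.811.
Then L ∝ R²T⁴ gives L_1/L_2 = (2.04)² × (4.811)⁴ = 4.162 × 535.5 = 2229.

2.23×10^3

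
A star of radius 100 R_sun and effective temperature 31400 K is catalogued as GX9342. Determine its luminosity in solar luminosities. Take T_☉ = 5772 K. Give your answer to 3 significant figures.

L/L_☉ = (R/R_☉)² (T/T_☉)⁴ = (100)² × (31400/5772)⁴
       = 1.000×10^4 × (5.440)⁴ = 1.000×10^4 × 875.8 = 8.758×10^6.

8.76×10^6 solar luminosities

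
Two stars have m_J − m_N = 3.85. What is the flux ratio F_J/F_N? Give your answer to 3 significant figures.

0.0288

F_J/F_N = 10^(−(m_J − m_N)/2.5) = 10^(-3.85/2.5) = 10^-1.540 = 0.02884.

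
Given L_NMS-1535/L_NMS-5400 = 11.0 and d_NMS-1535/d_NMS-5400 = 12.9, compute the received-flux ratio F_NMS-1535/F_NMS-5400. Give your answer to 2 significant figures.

F = L/(4πd²), so F_NMS-1535/F_NMS-5400 = (L_NMS-1535/L_NMS-5400) / (d_NMS-1535/d_NMS-5400)²
= 11.0 / (12.9)² = 11.0 / 166.4 = 0.06610.

0.066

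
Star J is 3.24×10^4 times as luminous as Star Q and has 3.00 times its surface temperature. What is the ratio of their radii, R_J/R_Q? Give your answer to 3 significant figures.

20.0

L ∝ R²T⁴ gives R ∝ √L / T², so
R_J/R_Q = √(3.24×10^4) / (3.00)² = 180.0 / 9.000 = 20.00.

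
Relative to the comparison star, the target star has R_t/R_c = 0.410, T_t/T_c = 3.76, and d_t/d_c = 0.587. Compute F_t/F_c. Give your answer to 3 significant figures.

L_t/L_c = (R_t/R_c)²(T_t/T_c)⁴ = (0.410)² × (3.76)⁴ = 33.60.
F_t/F_c = (L_t/L_c)/(d_t/d_c)² = 33.60 / (0.587)² = 97.51.

97.5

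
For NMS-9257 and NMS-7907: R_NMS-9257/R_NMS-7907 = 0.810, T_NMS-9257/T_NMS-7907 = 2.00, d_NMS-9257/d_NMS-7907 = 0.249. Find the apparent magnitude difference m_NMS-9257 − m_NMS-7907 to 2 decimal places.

-5.57

L_NMS-9257/L_NMS-7907 = (0.810)²(2.00)⁴ = 10.50.
F_NMS-9257/F_NMS-7907 = (L_NMS-9257/L_NMS-7907)/(d_NMS-9257/d_NMS-7907)² = 10.50/0.06200 = 169.3.
m_NMS-9257 − m_NMS-7907 = −2.5 log₁₀(169.3) = -5.57.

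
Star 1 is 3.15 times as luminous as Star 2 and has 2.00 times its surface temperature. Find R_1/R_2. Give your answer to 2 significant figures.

L ∝ R²T⁴ gives R ∝ √L / T², so
R_1/R_2 = √(3.15) / (2.00)² = 1.775 / 4.000 = 0.4437.

0.44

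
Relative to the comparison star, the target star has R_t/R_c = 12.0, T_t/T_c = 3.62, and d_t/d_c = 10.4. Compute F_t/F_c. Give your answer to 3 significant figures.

L_t/L_c = (R_t/R_c)²(T_t/T_c)⁴ = (12.0)² × (3.62)⁴ = 2.473×10^4.
F_t/F_c = (L_t/L_c)/(d_t/d_c)² = 2.473×10^4 / (10.4)² = 228.6.

229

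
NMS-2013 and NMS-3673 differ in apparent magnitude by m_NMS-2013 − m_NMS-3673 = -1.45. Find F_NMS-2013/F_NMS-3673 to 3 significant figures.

F_NMS-2013/F_NMS-3673 = 10^(−(m_NMS-2013 − m_NMS-3673)/2.5) = 10^(1.45/2.5) = 10^0.580 = 3.802.

3.80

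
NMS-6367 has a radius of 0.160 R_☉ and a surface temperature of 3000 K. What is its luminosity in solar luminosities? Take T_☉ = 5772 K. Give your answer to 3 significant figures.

L/L_☉ = (R/R_☉)² (T/T_☉)⁴ = (0.160)² × (3000/5772)⁴
       = 0.02560 × (0.5198)⁴ = 0.02560 × 0.07298 = 0.001868.

0.00187 solar luminosities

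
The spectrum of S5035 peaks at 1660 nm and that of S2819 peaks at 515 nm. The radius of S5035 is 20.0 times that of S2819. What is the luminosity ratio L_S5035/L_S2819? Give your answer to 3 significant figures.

Wien's law gives T ∝ 1/λ_max, so T_S5035/T_S2819 = λ_S2819/λ_S5035 = 515/1660 = 0.3102.
Then L ∝ R²T⁴ gives L_S5035/L_S2819 = (20.0)² × (0.3102)⁴ = 400.0 × 0.009264 = 3.706.

3.71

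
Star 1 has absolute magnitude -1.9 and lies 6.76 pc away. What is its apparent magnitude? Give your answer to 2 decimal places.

m = M + 5 log₁₀(d/10 pc) = -1.9 + 5 log₁₀(6.76/10)
  = -1.9 + 5 × -0.170 = -1.9 + -0.85 = -2.75.

-2.75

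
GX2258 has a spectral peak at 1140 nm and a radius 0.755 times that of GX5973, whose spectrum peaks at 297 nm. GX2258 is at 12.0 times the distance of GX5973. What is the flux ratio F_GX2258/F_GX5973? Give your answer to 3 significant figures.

1.82×10^-5

Wien's law: T_GX2258/T_GX5973 = λ_GX5973/λ_GX2258 = 297/1140 = 0.2605.
L_GX2258/L_GX5973 = (R_GX2258/R_GX5973)²(T_GX2258/T_GX5973)⁴ = (0.755)²(0.2605)⁴ = 0.002626.
F_GX2258/F_GX5973 = (L_GX2258/L_GX5973)/(d_GX2258/d_GX5973)² = 0.002626/(12.0)² = 1.824×10^-5.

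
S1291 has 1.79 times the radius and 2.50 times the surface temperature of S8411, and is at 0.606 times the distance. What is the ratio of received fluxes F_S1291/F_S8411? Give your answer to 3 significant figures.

341

L_S1291/L_S8411 = (R_S1291/R_S8411)²(T_S1291/T_S8411)⁴ = (1.79)² × (2.50)⁴ = 125.2.
F_S1291/F_S8411 = (L_S1291/L_S8411)/(d_S1291/d_S8411)² = 125.2 / (0.606)² = 340.8.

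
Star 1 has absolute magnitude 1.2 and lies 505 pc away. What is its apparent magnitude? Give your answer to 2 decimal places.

9.72

m = M + 5 log₁₀(d/10 pc) = 1.2 + 5 log₁₀(505/10)
  = 1.2 + 5 × 1.703 = 1.2 + 8.52 = 9.72.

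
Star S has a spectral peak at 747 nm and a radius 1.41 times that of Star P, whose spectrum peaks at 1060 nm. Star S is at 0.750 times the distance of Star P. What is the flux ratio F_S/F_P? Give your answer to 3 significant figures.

Wien's law: T_S/T_P = λ_P/λ_S = 1060/747 = 1.419.
L_S/L_P = (R_S/R_P)²(T_S/T_P)⁴ = (1.41)²(1.419)⁴ = 8.061.
F_S/F_P = (L_S/L_P)/(d_S/d_P)² = 8.061/(0.750)² = 14.33.

14.3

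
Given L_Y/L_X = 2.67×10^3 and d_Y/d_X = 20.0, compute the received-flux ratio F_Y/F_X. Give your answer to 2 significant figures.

F = L/(4πd²), so F_Y/F_X = (L_Y/L_X) / (d_Y/d_X)²
= 2.67×10^3 / (20.0)² = 2.67×10^3 / 400.0 = 6.675.

6.7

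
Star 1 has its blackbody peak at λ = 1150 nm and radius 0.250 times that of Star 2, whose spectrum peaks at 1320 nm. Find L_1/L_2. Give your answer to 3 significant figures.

Wien's law gives T ∝ 1/λ_max, so T_1/T_2 = λ_2/λ_1 = 1320/1150 = 1.148.
Then L ∝ R²T⁴ gives L_1/L_2 = (0.250)² × (1.148)⁴ = 0.06250 × 1.736 = 0.1085.

0.108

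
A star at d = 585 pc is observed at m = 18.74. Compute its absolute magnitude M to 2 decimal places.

M = m − 5 log₁₀(d/10 pc) = 18.74 − 5 log₁₀(585/10)
  = 18.74 − 5 × 1.767 = 18.74 − 8.84 = 9.90.

9.90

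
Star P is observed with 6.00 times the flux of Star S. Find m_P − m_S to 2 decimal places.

-1.95

m_P − m_S = −2.5 log₁₀(F_P/F_S) = −2.5 log₁₀(6.00) = −2.5 × (0.778) = -1.945.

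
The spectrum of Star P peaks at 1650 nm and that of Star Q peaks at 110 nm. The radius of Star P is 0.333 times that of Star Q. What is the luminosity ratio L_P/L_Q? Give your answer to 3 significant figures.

2.19×10^-6

Wien's law gives T ∝ 1/λ_max, so T_P/T_Q = λ_Q/λ_P = 110/1650 = 0.06667.
Then L ∝ R²T⁴ gives L_P/L_Q = (0.333)² × (0.06667)⁴ = 0.1109 × 1.975×10^-5 = 2.190×10^-6.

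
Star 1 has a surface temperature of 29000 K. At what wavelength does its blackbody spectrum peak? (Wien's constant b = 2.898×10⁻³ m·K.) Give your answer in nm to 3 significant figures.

λ_max = b/T = 2.898×10⁻³ / 29000 = 9.99×10^-8 m = 99.93 nm.

99.9 nm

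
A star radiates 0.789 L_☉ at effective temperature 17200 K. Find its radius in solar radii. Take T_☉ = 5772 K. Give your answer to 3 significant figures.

R/R_☉ = √(L/L_☉) / (T/T_☉)² = √(0.789) / (2.980)²
       = 0.8883 / 8.880 = 0.1000.

0.100 solar radii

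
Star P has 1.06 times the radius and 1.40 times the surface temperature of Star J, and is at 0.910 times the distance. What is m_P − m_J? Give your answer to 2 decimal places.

-1.79

L_P/L_J = (1.06)²(1.40)⁴ = 4.316.
F_P/F_J = (L_P/L_J)/(d_P/d_J)² = 4.316/0.8281 = 5.212.
m_P − m_J = −2.5 log₁₀(5.212) = -1.79.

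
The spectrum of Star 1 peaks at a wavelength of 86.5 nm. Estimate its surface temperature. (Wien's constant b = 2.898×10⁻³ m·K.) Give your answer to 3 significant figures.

3.35×10^4 K

T = b/λ_max = 2.898×10⁻³ / (86.5×10⁻⁹) = 3.350×10^4 K.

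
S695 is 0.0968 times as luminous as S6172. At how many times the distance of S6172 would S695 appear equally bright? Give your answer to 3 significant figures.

0.311

Equal flux requires L_S695/d_S695² = L_S6172/d_S6172², so d_S695/d_S6172 = √(L_S695/L_S6172)
= √(0.0968) = 0.3111.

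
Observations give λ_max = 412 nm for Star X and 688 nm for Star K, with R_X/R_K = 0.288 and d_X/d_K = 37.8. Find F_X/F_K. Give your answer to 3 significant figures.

Wien's law: T_X/T_K = λ_K/λ_X = 688/412 = 1.670.
L_X/L_K = (R_X/R_K)²(T_X/T_K)⁴ = (0.288)²(1.670)⁴ = 0.6450.
F_X/F_K = (L_X/L_K)/(d_X/d_K)² = 0.6450/(37.8)² = 4.514×10^-4.

4.51×10^-4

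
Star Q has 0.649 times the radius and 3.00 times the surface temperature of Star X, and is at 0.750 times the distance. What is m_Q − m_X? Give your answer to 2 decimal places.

-4.46

L_Q/L_X = (0.649)²(3.00)⁴ = 34.12.
F_Q/F_X = (L_Q/L_X)/(d_Q/d_X)² = 34.12/0.5625 = 60.65.
m_Q − m_X = −2.5 log₁₀(60.65) = -4.46.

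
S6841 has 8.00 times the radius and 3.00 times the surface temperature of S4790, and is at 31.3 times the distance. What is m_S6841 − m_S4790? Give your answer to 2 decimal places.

-1.81

L_S6841/L_S4790 = (8.00)²(3.00)⁴ = 5184.
F_S6841/F_S4790 = (L_S6841/L_S4790)/(d_S6841/d_S4790)² = 5184/979.7 = 5.291.
m_S6841 − m_S4790 = −2.5 log₁₀(5.291) = -1.81.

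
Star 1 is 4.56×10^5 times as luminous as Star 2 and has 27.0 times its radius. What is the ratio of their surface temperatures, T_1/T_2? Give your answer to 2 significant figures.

5.0

L ∝ R²T⁴ gives T ∝ (L/R²)^(1/4), so
T_1/T_2 = (4.56×10^5 / 27.0²)^(1/4) = (625.5)^(1/4) = 5.001.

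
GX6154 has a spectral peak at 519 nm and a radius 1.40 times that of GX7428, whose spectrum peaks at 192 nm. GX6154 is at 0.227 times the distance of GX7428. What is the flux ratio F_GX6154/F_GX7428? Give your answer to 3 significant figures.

0.712

Wien's law: T_GX6154/T_GX7428 = λ_GX7428/λ_GX6154 = 192/519 = 0.3699.
L_GX6154/L_GX7428 = (R_GX6154/R_GX7428)²(T_GX6154/T_GX7428)⁴ = (1.40)²(0.3699)⁴ = 0.03671.
F_GX6154/F_GX7428 = (L_GX6154/L_GX7428)/(d_GX6154/d_GX7428)² = 0.03671/(0.227)² = 0.7124.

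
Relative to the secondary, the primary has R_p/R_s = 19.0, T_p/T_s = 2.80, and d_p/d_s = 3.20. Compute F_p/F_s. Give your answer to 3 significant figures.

2.17×10^3

L_p/L_s = (R_p/R_s)²(T_p/T_s)⁴ = (19.0)² × (2.80)⁴ = 2.219×10^4.
F_p/F_s = (L_p/L_s)/(d_p/d_s)² = 2.219×10^4 / (3.20)² = 2167.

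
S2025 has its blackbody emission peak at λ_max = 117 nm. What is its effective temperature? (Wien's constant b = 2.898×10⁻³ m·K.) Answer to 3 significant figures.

2.48×10^4 K

T = b/λ_max = 2.898×10⁻³ / (117×10⁻⁹) = 2.477×10^4 K.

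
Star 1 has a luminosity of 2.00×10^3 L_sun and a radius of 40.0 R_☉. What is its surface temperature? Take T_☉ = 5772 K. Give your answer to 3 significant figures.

6.10×10^3 K

T/T_☉ = (L/L_☉)^(1/4) / (R/R_☉)^(1/2)
T = 5772 × (2.00×10^3)^(1/4) / √(40.0) = 5772 × 6.687 / 6.325 = 6103 K.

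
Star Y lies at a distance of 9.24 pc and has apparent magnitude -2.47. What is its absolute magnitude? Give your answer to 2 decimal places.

M = m − 5 log₁₀(d/10 pc) = -2.47 − 5 log₁₀(9.24/10)
  = -2.47 − 5 × -0.034 = -2.47 − -0.17 = -2.30.

-2.30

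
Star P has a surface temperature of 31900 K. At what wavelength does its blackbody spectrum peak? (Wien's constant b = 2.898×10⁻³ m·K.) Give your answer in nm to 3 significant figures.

90.8 nm

λ_max = b/T = 2.898×10⁻³ / 31900 = 9.08×10^-8 m = 90.85 nm.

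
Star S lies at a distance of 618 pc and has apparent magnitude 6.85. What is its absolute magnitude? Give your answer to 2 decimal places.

M = m − 5 log₁₀(d/10 pc) = 6.85 − 5 log₁₀(618/10)
  = 6.85 − 5 × 1.791 = 6.85 − 8.95 = -2.10.

-2.10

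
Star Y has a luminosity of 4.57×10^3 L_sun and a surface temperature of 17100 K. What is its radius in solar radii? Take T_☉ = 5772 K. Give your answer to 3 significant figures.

7.70 solar radii

R/R_☉ = √(L/L_☉) / (T/T_☉)² = √(4.57×10^3) / (2.963)²
       = 67.60 / 8.777 = 7.702.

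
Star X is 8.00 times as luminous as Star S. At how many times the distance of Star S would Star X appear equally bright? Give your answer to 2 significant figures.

2.8

Equal flux requires L_X/d_X² = L_S/d_S², so d_X/d_S = √(L_X/L_S)
= √(8.00) = 2.828.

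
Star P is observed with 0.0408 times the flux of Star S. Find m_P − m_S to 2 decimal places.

3.47

m_P − m_S = −2.5 log₁₀(F_P/F_S) = −2.5 log₁₀(0.0408) = −2.5 × (-1.389) = 3.473.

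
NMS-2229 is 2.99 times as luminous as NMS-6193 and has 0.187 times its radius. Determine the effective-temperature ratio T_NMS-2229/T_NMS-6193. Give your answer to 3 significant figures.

L ∝ R²T⁴ gives T ∝ (L/R²)^(1/4), so
T_NMS-2229/T_NMS-6193 = (2.99 / 0.187²)^(1/4) = (85.50)^(1/4) = 3.041.

3.04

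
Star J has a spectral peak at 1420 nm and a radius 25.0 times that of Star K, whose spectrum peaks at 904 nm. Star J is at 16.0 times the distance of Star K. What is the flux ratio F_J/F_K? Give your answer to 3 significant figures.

0.401

Wien's law: T_J/T_K = λ_K/λ_J = 904/1420 = 0.6366.
L_J/L_K = (R_J/R_K)²(T_J/T_K)⁴ = (25.0)²(0.6366)⁴ = 102.7.
F_J/F_K = (L_J/L_K)/(d_J/d_K)² = 102.7/(16.0)² = 0.4010.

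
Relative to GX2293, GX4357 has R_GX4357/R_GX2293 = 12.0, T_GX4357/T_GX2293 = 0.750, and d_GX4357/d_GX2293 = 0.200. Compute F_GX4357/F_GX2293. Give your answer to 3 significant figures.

L_GX4357/L_GX2293 = (R_GX4357/R_GX2293)²(T_GX4357/T_GX2293)⁴ = (12.0)² × (0.750)⁴ = 45.56.
F_GX4357/F_GX2293 = (L_GX4357/L_GX2293)/(d_GX4357/d_GX2293)² = 45.56 / (0.200)² = 1139.

1.14×10^3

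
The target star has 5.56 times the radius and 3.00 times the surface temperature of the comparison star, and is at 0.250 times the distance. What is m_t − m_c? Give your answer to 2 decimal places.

L_t/L_c = (5.56)²(3.00)⁴ = 2504.
F_t/F_c = (L_t/L_c)/(d_t/d_c)² = 2504/0.06250 = 4.006×10^4.
m_t − m_c = −2.5 log₁₀(4.006×10^4) = -11.51.

-11.51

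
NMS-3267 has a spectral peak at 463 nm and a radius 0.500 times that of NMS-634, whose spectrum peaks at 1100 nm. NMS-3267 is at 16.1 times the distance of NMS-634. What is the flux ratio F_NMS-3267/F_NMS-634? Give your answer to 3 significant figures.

Wien's law: T_NMS-3267/T_NMS-634 = λ_NMS-634/λ_NMS-3267 = 1100/463 = 2.376.
L_NMS-3267/L_NMS-634 = (R_NMS-3267/R_NMS-634)²(T_NMS-3267/T_NMS-634)⁴ = (0.500)²(2.376)⁴ = 7.965.
F_NMS-3267/F_NMS-634 = (L_NMS-3267/L_NMS-634)/(d_NMS-3267/d_NMS-634)² = 7.965/(16.1)² = 0.03073.

0.0307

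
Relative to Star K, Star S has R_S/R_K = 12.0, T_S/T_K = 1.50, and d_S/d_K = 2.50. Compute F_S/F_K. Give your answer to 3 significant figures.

L_S/L_K = (R_S/R_K)²(T_S/T_K)⁴ = (12.0)² × (1.50)⁴ = 729.0.
F_S/F_K = (L_S/L_K)/(d_S/d_K)² = 729.0 / (2.50)² = 116.6.

117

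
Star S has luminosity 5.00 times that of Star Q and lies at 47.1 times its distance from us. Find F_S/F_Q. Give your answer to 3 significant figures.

F = L/(4πd²), so F_S/F_Q = (L_S/L_Q) / (d_S/d_Q)²
= 5.00 / (47.1)² = 5.00 / 2218 = 0.002254.

0.00225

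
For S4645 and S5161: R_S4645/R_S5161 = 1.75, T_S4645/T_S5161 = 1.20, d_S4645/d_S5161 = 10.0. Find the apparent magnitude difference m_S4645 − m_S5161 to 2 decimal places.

L_S4645/L_S5161 = (1.75)²(1.20)⁴ = 6.350.
F_S4645/F_S5161 = (L_S4645/L_S5161)/(d_S4645/d_S5161)² = 6.350/100.0 = 0.06350.
m_S4645 − m_S5161 = −2.5 log₁₀(0.06350) = 2.99.

2.99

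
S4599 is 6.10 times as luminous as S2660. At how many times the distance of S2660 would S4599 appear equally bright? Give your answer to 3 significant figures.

Equal flux requires L_S4599/d_S4599² = L_S2660/d_S2660², so d_S4599/d_S2660 = √(L_S4599/L_S2660)
= √(6.10) = 2.470.

2.47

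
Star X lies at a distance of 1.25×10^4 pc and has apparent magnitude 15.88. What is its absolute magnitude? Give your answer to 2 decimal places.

0.40

M = m − 5 log₁₀(d/10 pc) = 15.88 − 5 log₁₀(1.25×10^4/10)
  = 15.88 − 5 × 3.097 = 15.88 − 15.48 = 0.40.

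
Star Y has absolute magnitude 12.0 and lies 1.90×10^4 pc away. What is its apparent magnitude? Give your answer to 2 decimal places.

28.39

m = M + 5 log₁₀(d/10 pc) = 12.0 + 5 log₁₀(1.90×10^4/10)
  = 12.0 + 5 × 3.279 = 12.0 + 16.39 = 28.39.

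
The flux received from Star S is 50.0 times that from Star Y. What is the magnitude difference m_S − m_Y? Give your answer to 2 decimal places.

m_S − m_Y = −2.5 log₁₀(F_S/F_Y) = −2.5 log₁₀(50.0) = −2.5 × (1.699) = -4.247.

-4.25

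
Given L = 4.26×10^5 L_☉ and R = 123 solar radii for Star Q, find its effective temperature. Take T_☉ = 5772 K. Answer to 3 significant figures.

1.33×10^4 K

T/T_☉ = (L/L_☉)^(1/4) / (R/R_☉)^(1/2)
T = 5772 × (4.26×10^5)^(1/4) / √(123) = 5772 × 25.55 / 11.09 = 1.330×10^4 K.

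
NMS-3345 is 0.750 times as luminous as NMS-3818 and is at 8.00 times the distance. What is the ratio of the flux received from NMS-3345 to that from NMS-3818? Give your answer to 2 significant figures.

F = L/(4πd²), so F_NMS-3345/F_NMS-3818 = (L_NMS-3345/L_NMS-3818) / (d_NMS-3345/d_NMS-3818)²
= 0.750 / (8.00)² = 0.750 / 64.00 = 0.01172.

0.012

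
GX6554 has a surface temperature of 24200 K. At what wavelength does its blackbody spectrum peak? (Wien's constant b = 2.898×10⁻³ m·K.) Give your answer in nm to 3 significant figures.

λ_max = b/T = 2.898×10⁻³ / 24200 = 1.20×10^-7 m = 119.8 nm.

120 nm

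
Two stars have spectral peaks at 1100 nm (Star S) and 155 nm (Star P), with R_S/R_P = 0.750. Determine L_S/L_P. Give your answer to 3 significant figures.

2.22×10^-4

Wien's law gives T ∝ 1/λ_max, so T_S/T_P = λ_P/λ_S = 155/1100 = 0.1409.
Then L ∝ R²T⁴ gives L_S/L_P = (0.750)² × (0.1409)⁴ = 0.5625 × 3.942×10^-4 = 2.218×10^-4.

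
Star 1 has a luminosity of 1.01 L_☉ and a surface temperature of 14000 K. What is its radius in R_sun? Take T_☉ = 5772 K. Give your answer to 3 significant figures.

0.171 R_sun

R/R_☉ = √(L/L_☉) / (T/T_☉)² = √(1.01) / (2.426)²
       = 1.005 / 5.883 = 0.1708.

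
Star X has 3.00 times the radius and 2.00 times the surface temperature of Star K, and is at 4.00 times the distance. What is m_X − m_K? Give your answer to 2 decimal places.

-2.39

L_X/L_K = (3.00)²(2.00)⁴ = 144.0.
F_X/F_K = (L_X/L_K)/(d_X/d_K)² = 144.0/16.00 = 9.000.
m_X − m_K = −2.5 log₁₀(9.000) = -2.39.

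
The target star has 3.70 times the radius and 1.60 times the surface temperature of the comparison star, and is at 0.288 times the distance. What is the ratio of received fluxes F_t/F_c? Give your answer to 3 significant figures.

L_t/L_c = (R_t/R_c)²(T_t/T_c)⁴ = (3.70)² × (1.60)⁴ = 89.72.
F_t/F_c = (L_t/L_c)/(d_t/d_c)² = 89.72 / (0.288)² = 1082.

1.08×10^3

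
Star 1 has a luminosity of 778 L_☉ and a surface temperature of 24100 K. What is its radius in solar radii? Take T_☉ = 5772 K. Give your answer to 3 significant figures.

R/R_☉ = √(L/L_☉) / (T/T_☉)² = √(778) / (4.175)²
       = 27.89 / 17.43 = 1.600.

1.60 solar radii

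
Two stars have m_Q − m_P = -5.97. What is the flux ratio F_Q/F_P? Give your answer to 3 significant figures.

244

F_Q/F_P = 10^(−(m_Q − m_P)/2.5) = 10^(5.97/2.5) = 10^2.388 = 244.3.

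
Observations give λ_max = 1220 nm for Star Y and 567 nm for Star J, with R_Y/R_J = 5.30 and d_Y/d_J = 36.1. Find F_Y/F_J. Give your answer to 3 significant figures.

0.00101

Wien's law: T_Y/T_J = λ_J/λ_Y = 567/1220 = 0.4648.
L_Y/L_J = (R_Y/R_J)²(T_Y/T_J)⁴ = (5.30)²(0.4648)⁴ = 1.311.
F_Y/F_J = (L_Y/L_J)/(d_Y/d_J)² = 1.311/(36.1)² = 0.001006.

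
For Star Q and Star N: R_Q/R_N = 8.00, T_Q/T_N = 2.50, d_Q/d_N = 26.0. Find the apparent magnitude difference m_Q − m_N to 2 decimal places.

-1.42

L_Q/L_N = (8.00)²(2.50)⁴ = 2500.
F_Q/F_N = (L_Q/L_N)/(d_Q/d_N)² = 2500/676.0 = 3.698.
m_Q − m_N = −2.5 log₁₀(3.698) = -1.42.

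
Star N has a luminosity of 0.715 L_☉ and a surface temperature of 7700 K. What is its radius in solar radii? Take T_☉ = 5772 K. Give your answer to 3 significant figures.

0.475 solar radii

R/R_☉ = √(L/L_☉) / (T/T_☉)² = √(0.715) / (1.334)²
       = 0.8456 / 1.780 = 0.4751.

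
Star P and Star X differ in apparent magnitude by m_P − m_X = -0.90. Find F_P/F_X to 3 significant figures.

2.29

F_P/F_X = 10^(−(m_P − m_X)/2.5) = 10^(0.90/2.5) = 10^0.360 = 2.291.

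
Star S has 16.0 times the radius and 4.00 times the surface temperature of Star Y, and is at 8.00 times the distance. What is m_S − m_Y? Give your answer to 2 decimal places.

L_S/L_Y = (16.0)²(4.00)⁴ = 6.554×10^4.
F_S/F_Y = (L_S/L_Y)/(d_S/d_Y)² = 6.554×10^4/64.00 = 1024.
m_S − m_Y = −2.5 log₁₀(1024) = -7.53.

-7.53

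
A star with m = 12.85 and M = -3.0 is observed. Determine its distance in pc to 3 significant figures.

m − M = 5 log₁₀(d/10 pc)
12.85 − (-3.0) = 15.85 = 5 log₁₀(d/10)
d = 10 × 10^(15.85/5) = 10 × 10^3.170 = 1.479×10^4 pc.

1.48×10^4 pc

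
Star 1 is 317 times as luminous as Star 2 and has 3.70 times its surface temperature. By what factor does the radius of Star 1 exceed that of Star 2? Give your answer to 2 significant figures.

L ∝ R²T⁴ gives R ∝ √L / T², so
R_1/R_2 = √(317) / (3.70)² = 17.80 / 13.69 = 1.301.

1.3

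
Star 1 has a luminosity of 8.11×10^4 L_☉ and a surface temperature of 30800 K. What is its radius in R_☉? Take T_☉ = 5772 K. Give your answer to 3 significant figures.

R/R_☉ = √(L/L_☉) / (T/T_☉)² = √(8.11×10^4) / (5.336)²
       = 284.8 / 28.47 = 10.00.

10.0 R_☉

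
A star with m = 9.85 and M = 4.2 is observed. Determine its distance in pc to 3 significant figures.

135 pc

m − M = 5 log₁₀(d/10 pc)
9.85 − (4.2) = 5.65 = 5 log₁₀(d/10)
d = 10 × 10^(5.65/5) = 10 × 10^1.130 = 134.9 pc.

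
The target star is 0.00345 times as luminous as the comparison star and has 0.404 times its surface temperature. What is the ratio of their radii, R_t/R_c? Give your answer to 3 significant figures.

L ∝ R²T⁴ gives R ∝ √L / T², so
R_t/R_c = √(0.00345) / (0.404)² = 0.05874 / 0.1632 = 0.3599.

0.360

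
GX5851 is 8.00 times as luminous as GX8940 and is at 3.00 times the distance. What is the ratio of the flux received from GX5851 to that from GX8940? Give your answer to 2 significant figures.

F = L/(4πd²), so F_GX5851/F_GX8940 = (L_GX5851/L_GX8940) / (d_GX5851/d_GX8940)²
= 8.00 / (3.00)² = 8.00 / 9.000 = 0.8889.

0.89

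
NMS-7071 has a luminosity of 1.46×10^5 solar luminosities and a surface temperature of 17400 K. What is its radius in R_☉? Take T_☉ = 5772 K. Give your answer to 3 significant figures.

42.0 R_☉

R/R_☉ = √(L/L_☉) / (T/T_☉)² = √(1.46×10^5) / (3.015)²
       = 382.1 / 9.088 = 42.05.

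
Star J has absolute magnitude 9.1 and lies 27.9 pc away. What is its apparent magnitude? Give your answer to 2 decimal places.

m = M + 5 log₁₀(d/10 pc) = 9.1 + 5 log₁₀(27.9/10)
  = 9.1 + 5 × 0.446 = 9.1 + 2.23 = 11.33.

11.33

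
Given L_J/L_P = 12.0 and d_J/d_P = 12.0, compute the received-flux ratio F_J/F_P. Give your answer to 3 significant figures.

0.0833

F = L/(4πd²), so F_J/F_P = (L_J/L_P) / (d_J/d_P)²
= 12.0 / (12.0)² = 12.0 / 144.0 = 0.08333.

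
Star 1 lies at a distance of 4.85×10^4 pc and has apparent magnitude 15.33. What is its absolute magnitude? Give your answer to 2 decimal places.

M = m − 5 log₁₀(d/10 pc) = 15.33 − 5 log₁₀(4.85×10^4/10)
  = 15.33 − 5 × 3.686 = 15.33 − 18.43 = -3.10.

-3.10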